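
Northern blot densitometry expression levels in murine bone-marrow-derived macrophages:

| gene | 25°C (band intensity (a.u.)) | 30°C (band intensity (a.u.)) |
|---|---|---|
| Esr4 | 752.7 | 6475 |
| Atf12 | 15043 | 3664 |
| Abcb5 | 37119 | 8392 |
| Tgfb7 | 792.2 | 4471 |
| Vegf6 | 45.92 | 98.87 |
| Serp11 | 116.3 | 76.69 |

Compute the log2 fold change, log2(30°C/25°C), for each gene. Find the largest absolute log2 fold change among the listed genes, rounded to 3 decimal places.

log2(6475/752.7) = 3.105  (Esr4)
log2(3664/15043) = -2.038  (Atf12)
log2(8392/37119) = -2.145  (Abcb5)
log2(4471/792.2) = 2.497  (Tgfb7)
log2(98.87/45.92) = 1.106  (Vegf6)
log2(76.69/116.3) = -0.601  (Serp11)
The largest magnitude belongs to Esr4.

3.105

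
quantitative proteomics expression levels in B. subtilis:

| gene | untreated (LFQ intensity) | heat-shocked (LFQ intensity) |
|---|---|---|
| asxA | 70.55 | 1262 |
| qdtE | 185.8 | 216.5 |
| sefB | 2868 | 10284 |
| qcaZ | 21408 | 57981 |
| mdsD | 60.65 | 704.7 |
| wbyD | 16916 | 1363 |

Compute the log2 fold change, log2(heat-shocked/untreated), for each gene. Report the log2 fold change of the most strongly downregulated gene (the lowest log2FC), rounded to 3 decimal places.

-3.634

log2(1262/70.55) = 4.161  (asxA)
log2(216.5/185.8) = 0.221  (qdtE)
log2(10284/2868) = 1.842  (sefB)
log2(57981/21408) = 1.437  (qcaZ)
log2(704.7/60.65) = 3.538  (mdsD)
log2(1363/16916) = -3.634  (wbyD)
wbyD is most strongly downregulated.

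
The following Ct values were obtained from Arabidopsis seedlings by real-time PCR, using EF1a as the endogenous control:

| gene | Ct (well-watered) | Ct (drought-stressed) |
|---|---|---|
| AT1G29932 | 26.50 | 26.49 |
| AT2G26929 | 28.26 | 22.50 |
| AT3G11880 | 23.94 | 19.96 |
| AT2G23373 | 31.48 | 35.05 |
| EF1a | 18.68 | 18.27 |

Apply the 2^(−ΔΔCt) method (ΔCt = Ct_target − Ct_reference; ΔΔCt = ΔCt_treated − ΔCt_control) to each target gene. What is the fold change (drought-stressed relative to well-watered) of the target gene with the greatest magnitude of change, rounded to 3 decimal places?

AT1G29932: ΔΔCt = (26.49−18.27) − (26.50−18.68) = 8.22 − 7.82 = 0.40; fold change = 2^-0.40 = 0.758
AT2G26929: ΔΔCt = (22.50−18.27) − (28.26−18.68) = 4.23 − 9.58 = -5.35; fold change = 2^5.35 = 40.786
AT3G11880: ΔΔCt = (19.96−18.27) − (23.94−18.68) = 1.69 − 5.26 = -3.57; fold change = 2^3.57 = 11.876
AT2G23373: ΔΔCt = (35.05−18.27) − (31.48−18.68) = 16.78 − 12.80 = 3.98; fold change = 2^-3.98 = 0.063
AT2G26929 has the largest |ΔΔCt| = 5.35.

40.786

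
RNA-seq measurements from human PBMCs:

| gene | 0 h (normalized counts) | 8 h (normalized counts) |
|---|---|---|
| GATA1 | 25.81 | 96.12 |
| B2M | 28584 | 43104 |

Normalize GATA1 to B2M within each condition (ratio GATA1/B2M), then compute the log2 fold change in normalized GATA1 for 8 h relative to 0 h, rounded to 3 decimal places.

GATA1/B2M (0 h) = 25.81 / 28584 = 0.00090295
GATA1/B2M (8 h) = 96.12 / 43104 = 0.00223
Fold change = 0.00223 / 0.00090295 = 2.4696
log2(2.4696) = 1.3043

1.304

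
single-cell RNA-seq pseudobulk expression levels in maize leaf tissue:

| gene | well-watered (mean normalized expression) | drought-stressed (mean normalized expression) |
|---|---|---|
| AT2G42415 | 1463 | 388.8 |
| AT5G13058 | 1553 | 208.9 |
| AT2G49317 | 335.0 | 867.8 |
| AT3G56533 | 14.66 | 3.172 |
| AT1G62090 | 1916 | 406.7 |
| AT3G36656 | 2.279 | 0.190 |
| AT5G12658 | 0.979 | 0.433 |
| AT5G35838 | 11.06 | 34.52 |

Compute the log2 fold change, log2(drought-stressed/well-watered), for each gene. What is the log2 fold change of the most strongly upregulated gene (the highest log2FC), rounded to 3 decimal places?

1.642

log2(388.8/1463) = -1.912  (AT2G42415)
log2(208.9/1553) = -2.894  (AT5G13058)
log2(867.8/335.0) = 1.373  (AT2G49317)
log2(3.172/14.66) = -2.208  (AT3G56533)
log2(406.7/1916) = -2.236  (AT1G62090)
log2(0.190/2.279) = -3.584  (AT3G36656)
log2(0.433/0.979) = -1.177  (AT5G12658)
log2(34.52/11.06) = 1.642  (AT5G35838)
AT5G35838 is most strongly upregulated.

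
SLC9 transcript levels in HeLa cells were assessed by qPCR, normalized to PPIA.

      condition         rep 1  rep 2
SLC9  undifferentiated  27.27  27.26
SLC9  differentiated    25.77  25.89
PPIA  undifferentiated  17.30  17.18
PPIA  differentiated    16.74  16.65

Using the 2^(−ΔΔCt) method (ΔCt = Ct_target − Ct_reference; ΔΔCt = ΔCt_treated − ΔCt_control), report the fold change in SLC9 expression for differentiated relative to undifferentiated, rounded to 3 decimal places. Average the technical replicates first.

Mean Ct: SLC9 undifferentiated 27.265; SLC9 differentiated 25.830; PPIA undifferentiated 17.240; PPIA differentiated 16.695
ΔCt(undifferentiated) = 27.265 − 17.240 = 10.025
ΔCt(differentiated) = 25.830 − 16.695 = 9.135
ΔΔCt = 9.135 − 10.025 = -0.890
Fold change = 2^(−(-0.890)) = 2^0.890 = 1.8532

1.853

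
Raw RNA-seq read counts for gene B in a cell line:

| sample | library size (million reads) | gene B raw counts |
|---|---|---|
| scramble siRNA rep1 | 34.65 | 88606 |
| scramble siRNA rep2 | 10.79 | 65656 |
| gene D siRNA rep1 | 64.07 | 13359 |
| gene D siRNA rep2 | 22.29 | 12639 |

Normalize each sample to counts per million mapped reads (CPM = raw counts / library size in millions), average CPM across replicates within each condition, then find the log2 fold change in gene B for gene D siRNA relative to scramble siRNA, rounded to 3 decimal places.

-3.478

CPM(scramble siRNA rep1) = 88606 / 34.65 = 2557.1717
CPM(scramble siRNA rep2) = 65656 / 10.79 = 6084.8934
CPM(gene D siRNA rep1) = 13359 / 64.07 = 208.5063
CPM(gene D siRNA rep2) = 12639 / 22.29 = 567.0256
mean CPM(scramble siRNA) = 4321.0326; mean CPM(gene D siRNA) = 387.7659
Fold change = 387.7659 / 4321.0326 = 0.08974
log2(0.08974) = -3.4781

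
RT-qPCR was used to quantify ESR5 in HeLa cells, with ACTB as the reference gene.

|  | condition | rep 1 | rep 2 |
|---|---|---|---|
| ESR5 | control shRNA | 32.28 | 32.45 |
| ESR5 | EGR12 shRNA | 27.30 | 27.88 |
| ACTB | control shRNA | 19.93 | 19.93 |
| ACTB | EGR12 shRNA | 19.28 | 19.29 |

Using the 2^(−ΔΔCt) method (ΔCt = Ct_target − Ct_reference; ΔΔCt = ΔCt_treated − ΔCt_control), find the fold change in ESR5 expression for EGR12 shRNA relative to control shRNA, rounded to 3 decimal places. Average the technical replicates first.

Mean Ct: ESR5 control shRNA 32.365; ESR5 EGR12 shRNA 27.590; ACTB control shRNA 19.930; ACTB EGR12 shRNA 19.285
ΔCt(control shRNA) = 32.365 − 19.930 = 12.435
ΔCt(EGR12 shRNA) = 27.590 − 19.285 = 8.305
ΔΔCt = 8.305 − 12.435 = -4.130
Fold change = 2^(−(-4.130)) = 2^4.130 = 17.5087

17.509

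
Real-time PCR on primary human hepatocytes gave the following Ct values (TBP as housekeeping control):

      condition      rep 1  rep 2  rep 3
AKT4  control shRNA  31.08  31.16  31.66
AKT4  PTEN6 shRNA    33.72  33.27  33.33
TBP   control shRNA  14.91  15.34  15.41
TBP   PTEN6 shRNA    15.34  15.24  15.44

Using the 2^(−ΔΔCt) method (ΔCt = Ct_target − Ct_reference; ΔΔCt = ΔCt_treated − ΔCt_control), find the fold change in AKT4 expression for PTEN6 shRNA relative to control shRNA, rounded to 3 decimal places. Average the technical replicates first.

Mean Ct: AKT4 control shRNA 31.300; AKT4 PTEN6 shRNA 33.440; TBP control shRNA 15.220; TBP PTEN6 shRNA 15.340
ΔCt(control shRNA) = 31.300 − 15.220 = 16.080
ΔCt(PTEN6 shRNA) = 33.440 − 15.340 = 18.100
ΔΔCt = 18.100 − 16.080 = 2.020
Fold change = 2^(−2.020) = 0.2466

0.247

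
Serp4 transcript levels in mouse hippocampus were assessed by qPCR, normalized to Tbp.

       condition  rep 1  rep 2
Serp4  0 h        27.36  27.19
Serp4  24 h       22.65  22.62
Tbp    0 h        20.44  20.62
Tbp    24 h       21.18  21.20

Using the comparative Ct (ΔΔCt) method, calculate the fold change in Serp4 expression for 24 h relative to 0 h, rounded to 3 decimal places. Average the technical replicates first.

39.397

Mean Ct: Serp4 0 h 27.275; Serp4 24 h 22.635; Tbp 0 h 20.530; Tbp 24 h 21.190
ΔCt(0 h) = 27.275 − 20.530 = 6.745
ΔCt(24 h) = 22.635 − 21.190 = 1.445
ΔΔCt = 1.445 − 6.745 = -5.300
Fold change = 2^(−(-5.300)) = 2^5.300 = 39.3966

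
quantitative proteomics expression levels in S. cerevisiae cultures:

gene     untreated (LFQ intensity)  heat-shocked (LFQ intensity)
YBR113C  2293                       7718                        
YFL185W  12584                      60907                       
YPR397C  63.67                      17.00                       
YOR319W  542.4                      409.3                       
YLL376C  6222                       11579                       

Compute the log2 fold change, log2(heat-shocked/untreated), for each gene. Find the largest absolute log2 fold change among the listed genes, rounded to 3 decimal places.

log2(7718/2293) = 1.751  (YBR113C)
log2(60907/12584) = 2.275  (YFL185W)
log2(17.00/63.67) = -1.905  (YPR397C)
log2(409.3/542.4) = -0.406  (YOR319W)
log2(11579/6222) = 0.896  (YLL376C)
The largest magnitude belongs to YFL185W.

2.275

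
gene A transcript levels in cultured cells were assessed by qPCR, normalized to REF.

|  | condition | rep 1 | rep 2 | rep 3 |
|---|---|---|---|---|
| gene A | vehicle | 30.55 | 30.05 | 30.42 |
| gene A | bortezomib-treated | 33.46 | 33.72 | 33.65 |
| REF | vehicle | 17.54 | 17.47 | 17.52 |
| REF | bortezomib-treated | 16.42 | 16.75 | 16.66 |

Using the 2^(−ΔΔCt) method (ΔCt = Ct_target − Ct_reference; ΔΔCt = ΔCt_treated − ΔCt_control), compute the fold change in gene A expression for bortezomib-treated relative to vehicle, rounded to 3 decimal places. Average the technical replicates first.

Mean Ct: gene A vehicle 30.340; gene A bortezomib-treated 33.610; REF vehicle 17.510; REF bortezomib-treated 16.610
ΔCt(vehicle) = 30.340 − 17.510 = 12.830
ΔCt(bortezomib-treated) = 33.610 − 16.610 = 17.000
ΔΔCt = 17.000 − 12.830 = 4.170
Fold change = 2^(−4.170) = 0.0556

0.056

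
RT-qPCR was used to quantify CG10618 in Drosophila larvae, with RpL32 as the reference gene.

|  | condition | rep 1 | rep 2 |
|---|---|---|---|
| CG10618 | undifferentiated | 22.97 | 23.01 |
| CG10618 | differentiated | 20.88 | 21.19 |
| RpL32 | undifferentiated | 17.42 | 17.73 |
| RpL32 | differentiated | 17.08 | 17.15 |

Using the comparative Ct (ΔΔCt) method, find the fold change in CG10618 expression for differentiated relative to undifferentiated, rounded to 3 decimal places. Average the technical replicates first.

Mean Ct: CG10618 undifferentiated 22.990; CG10618 differentiated 21.035; RpL32 undifferentiated 17.575; RpL32 differentiated 17.115
ΔCt(undifferentiated) = 22.990 − 17.575 = 5.415
ΔCt(differentiated) = 21.035 − 17.115 = 3.920
ΔΔCt = 3.920 − 5.415 = -1.495
Fold change = 2^(−(-1.495)) = 2^1.495 = 2.8186

2.819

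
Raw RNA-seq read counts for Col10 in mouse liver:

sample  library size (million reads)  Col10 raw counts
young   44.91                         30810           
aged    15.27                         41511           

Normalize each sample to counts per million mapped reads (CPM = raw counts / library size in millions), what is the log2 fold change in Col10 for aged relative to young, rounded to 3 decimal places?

1.986

CPM(young) = 30810 / 44.91 = 686.0387
CPM(aged) = 41511 / 15.27 = 2718.4676
Fold change = 2718.4676 / 686.0387 = 3.96256
log2(3.96256) = 1.9864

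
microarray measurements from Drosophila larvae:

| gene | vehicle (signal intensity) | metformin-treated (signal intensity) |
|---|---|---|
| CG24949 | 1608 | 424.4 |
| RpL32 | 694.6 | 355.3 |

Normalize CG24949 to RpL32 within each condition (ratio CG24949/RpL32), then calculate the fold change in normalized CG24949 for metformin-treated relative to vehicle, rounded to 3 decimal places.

0.516

CG24949/RpL32 (vehicle) = 1608 / 694.6 = 2.315
CG24949/RpL32 (metformin-treated) = 424.4 / 355.3 = 1.1945
Fold change = 1.1945 / 2.315 = 0.5160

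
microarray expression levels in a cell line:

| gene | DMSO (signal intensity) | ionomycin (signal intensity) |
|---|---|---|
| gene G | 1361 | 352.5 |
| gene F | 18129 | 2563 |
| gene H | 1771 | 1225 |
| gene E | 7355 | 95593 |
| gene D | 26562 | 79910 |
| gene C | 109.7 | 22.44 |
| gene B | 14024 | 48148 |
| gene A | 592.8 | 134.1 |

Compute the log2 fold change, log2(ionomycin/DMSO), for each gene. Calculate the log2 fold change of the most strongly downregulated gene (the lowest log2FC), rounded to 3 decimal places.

log2(352.5/1361) = -1.949  (gene G)
log2(2563/18129) = -2.822  (gene F)
log2(1225/1771) = -0.532  (gene H)
log2(95593/7355) = 3.700  (gene E)
log2(79910/26562) = 1.589  (gene D)
log2(22.44/109.7) = -2.289  (gene C)
log2(48148/14024) = 1.780  (gene B)
log2(134.1/592.8) = -2.144  (gene A)
gene F is most strongly downregulated.

-2.822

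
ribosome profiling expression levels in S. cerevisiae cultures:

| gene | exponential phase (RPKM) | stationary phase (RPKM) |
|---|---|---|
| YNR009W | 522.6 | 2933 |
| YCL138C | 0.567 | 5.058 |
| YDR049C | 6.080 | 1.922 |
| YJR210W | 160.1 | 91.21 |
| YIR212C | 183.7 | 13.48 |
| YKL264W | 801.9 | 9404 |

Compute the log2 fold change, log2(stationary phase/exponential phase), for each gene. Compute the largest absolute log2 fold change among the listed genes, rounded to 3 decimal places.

log2(2933/522.6) = 2.489  (YNR009W)
log2(5.058/0.567) = 3.157  (YCL138C)
log2(1.922/6.080) = -1.661  (YDR049C)
log2(91.21/160.1) = -0.812  (YJR210W)
log2(13.48/183.7) = -3.768  (YIR212C)
log2(9404/801.9) = 3.552  (YKL264W)
The largest magnitude belongs to YIR212C.

3.768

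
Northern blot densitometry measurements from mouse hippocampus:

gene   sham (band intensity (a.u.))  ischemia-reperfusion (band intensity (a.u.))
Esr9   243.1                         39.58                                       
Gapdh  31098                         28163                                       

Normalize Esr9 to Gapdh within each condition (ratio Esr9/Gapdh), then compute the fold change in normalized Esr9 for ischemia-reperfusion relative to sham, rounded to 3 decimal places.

Esr9/Gapdh (sham) = 243.1 / 31098 = 0.0078172
Esr9/Gapdh (ischemia-reperfusion) = 39.58 / 28163 = 0.0014054
Fold change = 0.0014054 / 0.0078172 = 0.1798

0.180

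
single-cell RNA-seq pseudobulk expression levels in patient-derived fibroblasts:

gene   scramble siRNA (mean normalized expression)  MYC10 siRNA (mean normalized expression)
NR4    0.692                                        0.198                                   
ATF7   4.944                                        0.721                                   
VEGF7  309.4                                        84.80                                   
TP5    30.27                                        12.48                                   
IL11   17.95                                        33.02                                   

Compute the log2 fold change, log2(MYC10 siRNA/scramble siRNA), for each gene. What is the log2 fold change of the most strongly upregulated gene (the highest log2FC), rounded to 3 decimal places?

0.879

log2(0.198/0.692) = -1.805  (NR4)
log2(0.721/4.944) = -2.778  (ATF7)
log2(84.80/309.4) = -1.867  (VEGF7)
log2(12.48/30.27) = -1.278  (TP5)
log2(33.02/17.95) = 0.879  (IL11)
IL11 is most strongly upregulated.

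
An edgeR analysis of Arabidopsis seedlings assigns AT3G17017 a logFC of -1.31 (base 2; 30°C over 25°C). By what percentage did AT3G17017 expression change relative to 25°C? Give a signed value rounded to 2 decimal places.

-59.67%

Fold change = 2^(-1.31) = 0.4033
Percent change = (FC − 1) × 100% = (0.4033 − 1) × 100 = -59.67%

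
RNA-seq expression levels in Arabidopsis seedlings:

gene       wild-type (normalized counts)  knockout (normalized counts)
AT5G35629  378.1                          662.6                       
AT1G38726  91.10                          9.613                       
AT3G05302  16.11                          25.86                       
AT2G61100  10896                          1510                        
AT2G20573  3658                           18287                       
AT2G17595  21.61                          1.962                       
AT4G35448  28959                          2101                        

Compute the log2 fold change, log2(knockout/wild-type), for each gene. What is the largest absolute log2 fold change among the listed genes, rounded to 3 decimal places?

log2(662.6/378.1) = 0.809  (AT5G35629)
log2(9.613/91.10) = -3.244  (AT1G38726)
log2(25.86/16.11) = 0.683  (AT3G05302)
log2(1510/10896) = -2.851  (AT2G61100)
log2(18287/3658) = 2.322  (AT2G20573)
log2(1.962/21.61) = -3.461  (AT2G17595)
log2(2101/28959) = -3.785  (AT4G35448)
The largest magnitude belongs to AT4G35448.

3.785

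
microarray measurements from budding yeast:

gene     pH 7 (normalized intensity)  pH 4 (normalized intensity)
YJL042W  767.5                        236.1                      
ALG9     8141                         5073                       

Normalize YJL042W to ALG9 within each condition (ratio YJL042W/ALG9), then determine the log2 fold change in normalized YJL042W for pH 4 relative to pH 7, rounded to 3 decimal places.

YJL042W/ALG9 (pH 7) = 767.5 / 8141 = 0.094276
YJL042W/ALG9 (pH 4) = 236.1 / 5073 = 0.046541
Fold change = 0.046541 / 0.094276 = 0.4937
log2(0.4937) = -1.0184

-1.018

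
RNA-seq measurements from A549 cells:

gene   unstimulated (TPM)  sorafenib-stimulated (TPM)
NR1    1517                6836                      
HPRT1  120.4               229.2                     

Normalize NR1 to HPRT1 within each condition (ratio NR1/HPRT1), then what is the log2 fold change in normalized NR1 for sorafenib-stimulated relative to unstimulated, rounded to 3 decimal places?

1.243

NR1/HPRT1 (unstimulated) = 1517 / 120.4 = 12.6
NR1/HPRT1 (sorafenib-stimulated) = 6836 / 229.2 = 29.825
Fold change = 29.825 / 12.6 = 2.3672
log2(2.3672) = 1.2432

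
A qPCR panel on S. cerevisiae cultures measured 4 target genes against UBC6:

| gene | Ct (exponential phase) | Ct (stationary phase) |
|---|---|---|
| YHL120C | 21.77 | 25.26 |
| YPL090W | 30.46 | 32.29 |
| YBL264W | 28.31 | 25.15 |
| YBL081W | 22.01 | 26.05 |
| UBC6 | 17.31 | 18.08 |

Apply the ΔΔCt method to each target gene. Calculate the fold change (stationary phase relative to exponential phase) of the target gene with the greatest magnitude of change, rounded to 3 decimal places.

YHL120C: ΔΔCt = (25.26−18.08) − (21.77−17.31) = 7.18 − 4.46 = 2.72; fold change = 2^-2.72 = 0.152
YPL090W: ΔΔCt = (32.29−18.08) − (30.46−17.31) = 14.21 − 13.15 = 1.06; fold change = 2^-1.06 = 0.480
YBL264W: ΔΔCt = (25.15−18.08) − (28.31−17.31) = 7.07 − 11.00 = -3.93; fold change = 2^3.93 = 15.242
YBL081W: ΔΔCt = (26.05−18.08) − (22.01−17.31) = 7.97 − 4.70 = 3.27; fold change = 2^-3.27 = 0.104
YBL264W has the largest |ΔΔCt| = 3.93.

15.242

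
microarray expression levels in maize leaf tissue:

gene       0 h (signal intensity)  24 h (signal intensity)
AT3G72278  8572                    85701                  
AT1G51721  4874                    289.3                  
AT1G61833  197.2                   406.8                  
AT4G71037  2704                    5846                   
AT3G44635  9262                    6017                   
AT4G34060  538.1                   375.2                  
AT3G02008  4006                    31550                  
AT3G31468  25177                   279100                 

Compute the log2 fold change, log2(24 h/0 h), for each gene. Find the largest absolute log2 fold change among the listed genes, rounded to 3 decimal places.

4.074

log2(85701/8572) = 3.322  (AT3G72278)
log2(289.3/4874) = -4.074  (AT1G51721)
log2(406.8/197.2) = 1.045  (AT1G61833)
log2(5846/2704) = 1.112  (AT4G71037)
log2(6017/9262) = -0.622  (AT3G44635)
log2(375.2/538.1) = -0.520  (AT4G34060)
log2(31550/4006) = 2.977  (AT3G02008)
log2(279100/25177) = 3.471  (AT3G31468)
The largest magnitude belongs to AT1G51721.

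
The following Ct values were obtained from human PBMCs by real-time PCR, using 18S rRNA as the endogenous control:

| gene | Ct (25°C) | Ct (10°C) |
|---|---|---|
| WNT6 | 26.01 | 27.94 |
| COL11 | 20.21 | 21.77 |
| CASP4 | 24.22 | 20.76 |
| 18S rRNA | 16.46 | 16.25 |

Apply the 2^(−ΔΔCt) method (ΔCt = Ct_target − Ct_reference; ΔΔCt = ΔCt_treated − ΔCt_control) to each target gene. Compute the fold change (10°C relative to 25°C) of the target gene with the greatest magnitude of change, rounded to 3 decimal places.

WNT6: ΔΔCt = (27.94−16.25) − (26.01−16.46) = 11.69 − 9.55 = 2.14; fold change = 2^-2.14 = 0.227
COL11: ΔΔCt = (21.77−16.25) − (20.21−16.46) = 5.52 − 3.75 = 1.77; fold change = 2^-1.77 = 0.293
CASP4: ΔΔCt = (20.76−16.25) − (24.22−16.46) = 4.51 − 7.76 = -3.25; fold change = 2^3.25 = 9.514
CASP4 has the largest |ΔΔCt| = 3.25.

9.514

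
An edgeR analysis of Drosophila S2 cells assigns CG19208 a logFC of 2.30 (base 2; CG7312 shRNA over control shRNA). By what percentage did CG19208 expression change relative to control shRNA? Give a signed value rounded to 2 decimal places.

392.46%

Fold change = 2^(2.30) = 4.9246
Percent change = (FC − 1) × 100% = (4.9246 − 1) × 100 = 392.46%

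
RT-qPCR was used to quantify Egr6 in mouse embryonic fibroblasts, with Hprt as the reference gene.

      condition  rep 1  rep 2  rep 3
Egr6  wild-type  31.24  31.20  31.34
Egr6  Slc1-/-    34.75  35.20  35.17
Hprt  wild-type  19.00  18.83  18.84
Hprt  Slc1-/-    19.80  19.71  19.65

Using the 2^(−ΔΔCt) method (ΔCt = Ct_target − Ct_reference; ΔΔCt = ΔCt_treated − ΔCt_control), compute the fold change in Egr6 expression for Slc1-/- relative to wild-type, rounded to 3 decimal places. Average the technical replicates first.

0.129

Mean Ct: Egr6 wild-type 31.260; Egr6 Slc1-/- 35.040; Hprt wild-type 18.890; Hprt Slc1-/- 19.720
ΔCt(wild-type) = 31.260 − 18.890 = 12.370
ΔCt(Slc1-/-) = 35.040 − 19.720 = 15.320
ΔΔCt = 15.320 − 12.370 = 2.950
Fold change = 2^(−2.950) = 0.1294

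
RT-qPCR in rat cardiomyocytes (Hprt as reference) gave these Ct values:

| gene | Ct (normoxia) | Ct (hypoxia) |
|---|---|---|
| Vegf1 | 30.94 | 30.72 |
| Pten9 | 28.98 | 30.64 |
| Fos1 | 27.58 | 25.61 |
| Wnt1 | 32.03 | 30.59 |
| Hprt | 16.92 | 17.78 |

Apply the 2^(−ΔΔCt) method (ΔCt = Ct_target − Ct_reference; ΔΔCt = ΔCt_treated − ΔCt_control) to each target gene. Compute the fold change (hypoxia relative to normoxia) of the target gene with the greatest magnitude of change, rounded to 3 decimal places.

7.111

Vegf1: ΔΔCt = (30.72−17.78) − (30.94−16.92) = 12.94 − 14.02 = -1.08; fold change = 2^1.08 = 2.114
Pten9: ΔΔCt = (30.64−17.78) − (28.98−16.92) = 12.86 − 12.06 = 0.80; fold change = 2^-0.80 = 0.574
Fos1: ΔΔCt = (25.61−17.78) − (27.58−16.92) = 7.83 − 10.66 = -2.83; fold change = 2^2.83 = 7.111
Wnt1: ΔΔCt = (30.59−17.78) − (32.03−16.92) = 12.81 − 15.11 = -2.30; fold change = 2^2.30 = 4.925
Fos1 has the largest |ΔΔCt| = 2.83.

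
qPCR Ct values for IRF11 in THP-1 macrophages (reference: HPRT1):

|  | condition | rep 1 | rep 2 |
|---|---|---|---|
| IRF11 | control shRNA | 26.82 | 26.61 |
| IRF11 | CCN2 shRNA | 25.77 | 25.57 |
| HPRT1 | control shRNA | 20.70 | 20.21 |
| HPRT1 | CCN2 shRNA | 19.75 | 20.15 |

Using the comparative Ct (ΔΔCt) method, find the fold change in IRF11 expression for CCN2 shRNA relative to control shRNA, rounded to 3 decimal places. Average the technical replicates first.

1.454

Mean Ct: IRF11 control shRNA 26.715; IRF11 CCN2 shRNA 25.670; HPRT1 control shRNA 20.455; HPRT1 CCN2 shRNA 19.950
ΔCt(control shRNA) = 26.715 − 20.455 = 6.260
ΔCt(CCN2 shRNA) = 25.670 − 19.950 = 5.720
ΔΔCt = 5.720 − 6.260 = -0.540
Fold change = 2^(−(-0.540)) = 2^0.540 = 1.4540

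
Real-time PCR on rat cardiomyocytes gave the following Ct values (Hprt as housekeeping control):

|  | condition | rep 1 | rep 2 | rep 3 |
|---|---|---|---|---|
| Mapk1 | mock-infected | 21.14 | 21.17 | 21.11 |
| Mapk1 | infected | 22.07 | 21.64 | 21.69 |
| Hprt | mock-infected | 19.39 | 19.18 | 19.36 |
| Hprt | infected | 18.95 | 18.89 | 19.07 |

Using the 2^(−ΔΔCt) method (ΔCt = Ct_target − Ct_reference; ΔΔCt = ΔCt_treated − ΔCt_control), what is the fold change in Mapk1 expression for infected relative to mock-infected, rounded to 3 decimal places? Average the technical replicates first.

0.500

Mean Ct: Mapk1 mock-infected 21.140; Mapk1 infected 21.800; Hprt mock-infected 19.310; Hprt infected 18.970
ΔCt(mock-infected) = 21.140 − 19.310 = 1.830
ΔCt(infected) = 21.800 − 18.970 = 2.830
ΔΔCt = 2.830 − 1.830 = 1.000
Fold change = 2^(−1.000) = 0.5000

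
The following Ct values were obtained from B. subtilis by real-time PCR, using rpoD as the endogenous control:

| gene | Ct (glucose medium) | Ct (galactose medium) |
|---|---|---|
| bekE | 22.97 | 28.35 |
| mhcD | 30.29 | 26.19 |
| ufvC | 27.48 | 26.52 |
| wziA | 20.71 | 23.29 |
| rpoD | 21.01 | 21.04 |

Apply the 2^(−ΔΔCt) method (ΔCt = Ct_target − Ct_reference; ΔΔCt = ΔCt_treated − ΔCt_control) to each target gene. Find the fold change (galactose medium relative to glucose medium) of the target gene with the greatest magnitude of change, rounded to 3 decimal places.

bekE: ΔΔCt = (28.35−21.04) − (22.97−21.01) = 7.31 − 1.96 = 5.35; fold change = 2^-5.35 = 0.025
mhcD: ΔΔCt = (26.19−21.04) − (30.29−21.01) = 5.15 − 9.28 = -4.13; fold change = 2^4.13 = 17.509
ufvC: ΔΔCt = (26.52−21.04) − (27.48−21.01) = 5.48 − 6.47 = -0.99; fold change = 2^0.99 = 1.986
wziA: ΔΔCt = (23.29−21.04) − (20.71−21.01) = 2.25 − (-0.30) = 2.55; fold change = 2^-2.55 = 0.171
bekE has the largest |ΔΔCt| = 5.35.

0.025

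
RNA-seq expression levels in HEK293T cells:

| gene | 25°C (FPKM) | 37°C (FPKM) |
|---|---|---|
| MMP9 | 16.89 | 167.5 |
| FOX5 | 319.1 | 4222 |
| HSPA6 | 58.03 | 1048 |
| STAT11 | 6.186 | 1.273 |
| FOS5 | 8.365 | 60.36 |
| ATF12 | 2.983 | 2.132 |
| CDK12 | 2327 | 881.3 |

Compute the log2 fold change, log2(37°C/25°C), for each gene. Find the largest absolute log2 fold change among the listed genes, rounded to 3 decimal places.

log2(167.5/16.89) = 3.310  (MMP9)
log2(4222/319.1) = 3.726  (FOX5)
log2(1048/58.03) = 4.175  (HSPA6)
log2(1.273/6.186) = -2.281  (STAT11)
log2(60.36/8.365) = 2.851  (FOS5)
log2(2.132/2.983) = -0.485  (ATF12)
log2(881.3/2327) = -1.401  (CDK12)
The largest magnitude belongs to HSPA6.

4.175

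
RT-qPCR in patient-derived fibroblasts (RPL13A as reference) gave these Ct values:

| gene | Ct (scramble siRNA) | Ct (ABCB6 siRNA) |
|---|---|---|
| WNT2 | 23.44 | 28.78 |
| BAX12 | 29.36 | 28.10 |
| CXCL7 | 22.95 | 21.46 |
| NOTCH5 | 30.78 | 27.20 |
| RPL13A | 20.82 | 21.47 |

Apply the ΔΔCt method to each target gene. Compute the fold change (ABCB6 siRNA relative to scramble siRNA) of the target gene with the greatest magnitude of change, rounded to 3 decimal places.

0.039

WNT2: ΔΔCt = (28.78−21.47) − (23.44−20.82) = 7.31 − 2.62 = 4.69; fold change = 2^-4.69 = 0.039
BAX12: ΔΔCt = (28.10−21.47) − (29.36−20.82) = 6.63 − 8.54 = -1.91; fold change = 2^1.91 = 3.758
CXCL7: ΔΔCt = (21.46−21.47) − (22.95−20.82) = -0.01 − 2.13 = -2.14; fold change = 2^2.14 = 4.408
NOTCH5: ΔΔCt = (27.20−21.47) − (30.78−20.82) = 5.73 − 9.96 = -4.23; fold change = 2^4.23 = 18.765
WNT2 has the largest |ΔΔCt| = 4.69.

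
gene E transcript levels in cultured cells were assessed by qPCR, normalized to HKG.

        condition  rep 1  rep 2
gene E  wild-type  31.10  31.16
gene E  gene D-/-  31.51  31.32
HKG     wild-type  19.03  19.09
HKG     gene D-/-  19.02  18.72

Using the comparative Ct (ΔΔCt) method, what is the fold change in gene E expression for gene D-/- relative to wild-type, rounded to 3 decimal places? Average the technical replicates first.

Mean Ct: gene E wild-type 31.130; gene E gene D-/- 31.415; HKG wild-type 19.060; HKG gene D-/- 18.870
ΔCt(wild-type) = 31.130 − 19.060 = 12.070
ΔCt(gene D-/-) = 31.415 − 18.870 = 12.545
ΔΔCt = 12.545 − 12.070 = 0.475
Fold change = 2^(−0.475) = 0.7195

0.719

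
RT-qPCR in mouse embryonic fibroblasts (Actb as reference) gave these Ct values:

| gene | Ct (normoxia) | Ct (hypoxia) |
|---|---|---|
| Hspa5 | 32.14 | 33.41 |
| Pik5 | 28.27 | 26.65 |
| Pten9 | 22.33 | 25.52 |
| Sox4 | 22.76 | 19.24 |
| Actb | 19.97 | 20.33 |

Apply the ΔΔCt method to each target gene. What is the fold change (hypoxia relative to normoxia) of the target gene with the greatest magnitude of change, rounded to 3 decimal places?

14.723

Hspa5: ΔΔCt = (33.41−20.33) − (32.14−19.97) = 13.08 − 12.17 = 0.91; fold change = 2^-0.91 = 0.532
Pik5: ΔΔCt = (26.65−20.33) − (28.27−19.97) = 6.32 − 8.30 = -1.98; fold change = 2^1.98 = 3.945
Pten9: ΔΔCt = (25.52−20.33) − (22.33−19.97) = 5.19 − 2.36 = 2.83; fold change = 2^-2.83 = 0.141
Sox4: ΔΔCt = (19.24−20.33) − (22.76−19.97) = -1.09 − 2.79 = -3.88; fold change = 2^3.88 = 14.723
Sox4 has the largest |ΔΔCt| = 3.88.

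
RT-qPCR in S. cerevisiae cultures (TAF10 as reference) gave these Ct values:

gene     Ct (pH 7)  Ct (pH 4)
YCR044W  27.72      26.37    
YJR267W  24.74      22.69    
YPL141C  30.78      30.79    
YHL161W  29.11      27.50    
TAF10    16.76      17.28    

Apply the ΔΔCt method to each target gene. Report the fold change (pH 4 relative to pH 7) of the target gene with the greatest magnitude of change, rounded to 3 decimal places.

5.938

YCR044W: ΔΔCt = (26.37−17.28) − (27.72−16.76) = 9.09 − 10.96 = -1.87; fold change = 2^1.87 = 3.655
YJR267W: ΔΔCt = (22.69−17.28) − (24.74−16.76) = 5.41 − 7.98 = -2.57; fold change = 2^2.57 = 5.938
YPL141C: ΔΔCt = (30.79−17.28) − (30.78−16.76) = 13.51 − 14.02 = -0.51; fold change = 2^0.51 = 1.424
YHL161W: ΔΔCt = (27.50−17.28) − (29.11−16.76) = 10.22 − 12.35 = -2.13; fold change = 2^2.13 = 4.377
YJR267W has the largest |ΔΔCt| = 2.57.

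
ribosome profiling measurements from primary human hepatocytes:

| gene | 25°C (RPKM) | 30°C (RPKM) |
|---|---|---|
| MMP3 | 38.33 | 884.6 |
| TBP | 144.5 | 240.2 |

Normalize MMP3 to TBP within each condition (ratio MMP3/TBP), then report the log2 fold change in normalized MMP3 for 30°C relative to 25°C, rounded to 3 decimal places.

MMP3/TBP (25°C) = 38.33 / 144.5 = 0.26526
MMP3/TBP (30°C) = 884.6 / 240.2 = 3.6828
Fold change = 3.6828 / 0.26526 = 13.8836
log2(13.8836) = 3.7953

3.795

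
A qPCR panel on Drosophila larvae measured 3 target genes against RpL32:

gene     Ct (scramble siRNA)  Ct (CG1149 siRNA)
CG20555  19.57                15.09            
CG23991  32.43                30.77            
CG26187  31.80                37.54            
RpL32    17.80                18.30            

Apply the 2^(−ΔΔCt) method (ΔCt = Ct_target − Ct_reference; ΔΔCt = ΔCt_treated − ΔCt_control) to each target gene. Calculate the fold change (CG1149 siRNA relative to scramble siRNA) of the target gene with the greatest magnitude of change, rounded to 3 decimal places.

0.026

CG20555: ΔΔCt = (15.09−18.30) − (19.57−17.80) = -3.21 − 1.77 = -4.98; fold change = 2^4.98 = 31.559
CG23991: ΔΔCt = (30.77−18.30) − (32.43−17.80) = 12.47 − 14.63 = -2.16; fold change = 2^2.16 = 4.469
CG26187: ΔΔCt = (37.54−18.30) − (31.80−17.80) = 19.24 − 14.00 = 5.24; fold change = 2^-5.24 = 0.026
CG26187 has the largest |ΔΔCt| = 5.24.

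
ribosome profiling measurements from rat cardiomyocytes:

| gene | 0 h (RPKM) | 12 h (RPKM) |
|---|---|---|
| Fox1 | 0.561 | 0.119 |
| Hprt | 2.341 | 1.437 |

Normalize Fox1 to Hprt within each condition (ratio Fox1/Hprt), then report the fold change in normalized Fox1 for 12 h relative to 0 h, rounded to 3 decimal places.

Fox1/Hprt (0 h) = 0.561 / 2.341 = 0.23964
Fox1/Hprt (12 h) = 0.119 / 1.437 = 0.082811
Fold change = 0.082811 / 0.23964 = 0.3456

0.346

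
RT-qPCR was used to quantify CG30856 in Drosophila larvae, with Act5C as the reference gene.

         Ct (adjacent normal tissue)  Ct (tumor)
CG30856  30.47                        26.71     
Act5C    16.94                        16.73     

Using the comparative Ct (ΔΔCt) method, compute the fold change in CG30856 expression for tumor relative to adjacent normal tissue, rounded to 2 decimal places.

11.71

ΔCt(adjacent normal tissue) = 30.470 − 16.940 = 13.530
ΔCt(tumor) = 26.710 − 16.730 = 9.980
ΔΔCt = 9.980 − 13.530 = -3.550
Fold change = 2^(−(-3.550)) = 2^3.550 = 11.713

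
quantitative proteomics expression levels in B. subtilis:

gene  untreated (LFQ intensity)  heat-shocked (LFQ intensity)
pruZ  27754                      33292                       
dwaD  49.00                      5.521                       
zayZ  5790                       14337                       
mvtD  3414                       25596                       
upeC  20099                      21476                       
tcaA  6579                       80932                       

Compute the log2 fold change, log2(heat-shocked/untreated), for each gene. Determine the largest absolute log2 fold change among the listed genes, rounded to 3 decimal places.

log2(33292/27754) = 0.262  (pruZ)
log2(5.521/49.00) = -3.150  (dwaD)
log2(14337/5790) = 1.308  (zayZ)
log2(25596/3414) = 2.906  (mvtD)
log2(21476/20099) = 0.096  (upeC)
log2(80932/6579) = 3.621  (tcaA)
The largest magnitude belongs to tcaA.

3.621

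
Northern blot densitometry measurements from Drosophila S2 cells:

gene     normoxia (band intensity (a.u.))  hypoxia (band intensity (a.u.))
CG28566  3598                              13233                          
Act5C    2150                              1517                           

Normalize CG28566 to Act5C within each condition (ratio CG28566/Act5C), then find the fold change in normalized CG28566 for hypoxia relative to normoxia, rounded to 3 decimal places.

5.213

CG28566/Act5C (normoxia) = 3598 / 2150 = 1.6735
CG28566/Act5C (hypoxia) = 13233 / 1517 = 8.7231
Fold change = 8.7231 / 1.6735 = 5.2125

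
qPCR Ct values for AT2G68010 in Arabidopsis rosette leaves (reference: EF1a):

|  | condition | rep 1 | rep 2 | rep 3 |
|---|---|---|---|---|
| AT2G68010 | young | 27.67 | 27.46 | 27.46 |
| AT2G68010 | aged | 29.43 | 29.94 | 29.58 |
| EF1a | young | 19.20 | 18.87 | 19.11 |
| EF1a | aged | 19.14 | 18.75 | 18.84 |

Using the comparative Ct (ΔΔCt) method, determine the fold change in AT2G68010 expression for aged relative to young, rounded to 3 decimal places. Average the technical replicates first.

Mean Ct: AT2G68010 young 27.530; AT2G68010 aged 29.650; EF1a young 19.060; EF1a aged 18.910
ΔCt(young) = 27.530 − 19.060 = 8.470
ΔCt(aged) = 29.650 − 18.910 = 10.740
ΔΔCt = 10.740 − 8.470 = 2.270
Fold change = 2^(−2.270) = 0.2073

0.207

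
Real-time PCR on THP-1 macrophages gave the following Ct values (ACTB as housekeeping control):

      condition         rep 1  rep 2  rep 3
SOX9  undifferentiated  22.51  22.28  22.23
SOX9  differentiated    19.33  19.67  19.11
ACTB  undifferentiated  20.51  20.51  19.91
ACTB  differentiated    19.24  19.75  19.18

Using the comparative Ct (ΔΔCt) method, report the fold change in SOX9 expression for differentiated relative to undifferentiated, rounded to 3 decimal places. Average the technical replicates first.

Mean Ct: SOX9 undifferentiated 22.340; SOX9 differentiated 19.370; ACTB undifferentiated 20.310; ACTB differentiated 19.390
ΔCt(undifferentiated) = 22.340 − 20.310 = 2.030
ΔCt(differentiated) = 19.370 − 19.390 = -0.020
ΔΔCt = -0.020 − 2.030 = -2.050
Fold change = 2^(−(-2.050)) = 2^2.050 = 4.1411

4.141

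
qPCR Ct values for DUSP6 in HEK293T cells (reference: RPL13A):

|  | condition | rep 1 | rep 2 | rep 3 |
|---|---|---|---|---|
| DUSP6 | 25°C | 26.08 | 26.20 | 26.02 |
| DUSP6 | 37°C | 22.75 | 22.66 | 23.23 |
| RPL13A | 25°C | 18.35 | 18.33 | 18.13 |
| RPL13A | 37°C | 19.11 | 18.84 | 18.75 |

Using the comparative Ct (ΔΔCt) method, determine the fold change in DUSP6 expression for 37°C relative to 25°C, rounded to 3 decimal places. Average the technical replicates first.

14.420

Mean Ct: DUSP6 25°C 26.100; DUSP6 37°C 22.880; RPL13A 25°C 18.270; RPL13A 37°C 18.900
ΔCt(25°C) = 26.100 − 18.270 = 7.830
ΔCt(37°C) = 22.880 − 18.900 = 3.980
ΔΔCt = 3.980 − 7.830 = -3.850
Fold change = 2^(−(-3.850)) = 2^3.850 = 14.4200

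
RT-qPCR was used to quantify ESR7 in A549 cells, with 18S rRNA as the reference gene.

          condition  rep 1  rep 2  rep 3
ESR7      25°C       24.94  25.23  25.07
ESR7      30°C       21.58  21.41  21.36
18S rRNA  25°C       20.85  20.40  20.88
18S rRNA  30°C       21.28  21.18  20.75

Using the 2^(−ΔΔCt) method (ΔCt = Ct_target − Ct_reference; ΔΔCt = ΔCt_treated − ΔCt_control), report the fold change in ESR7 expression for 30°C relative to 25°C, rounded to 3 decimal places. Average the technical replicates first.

Mean Ct: ESR7 25°C 25.080; ESR7 30°C 21.450; 18S rRNA 25°C 20.710; 18S rRNA 30°C 21.070
ΔCt(25°C) = 25.080 − 20.710 = 4.370
ΔCt(30°C) = 21.450 − 21.070 = 0.380
ΔΔCt = 0.380 − 4.370 = -3.990
Fold change = 2^(−(-3.990)) = 2^3.990 = 15.8895

15.889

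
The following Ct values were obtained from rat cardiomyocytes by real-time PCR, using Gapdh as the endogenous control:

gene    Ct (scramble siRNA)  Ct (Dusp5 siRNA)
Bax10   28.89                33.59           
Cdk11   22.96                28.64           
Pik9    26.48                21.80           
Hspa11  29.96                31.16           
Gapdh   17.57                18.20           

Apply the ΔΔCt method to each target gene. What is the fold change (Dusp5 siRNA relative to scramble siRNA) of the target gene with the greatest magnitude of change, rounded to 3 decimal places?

Bax10: ΔΔCt = (33.59−18.20) − (28.89−17.57) = 15.39 − 11.32 = 4.07; fold change = 2^-4.07 = 0.060
Cdk11: ΔΔCt = (28.64−18.20) − (22.96−17.57) = 10.44 − 5.39 = 5.05; fold change = 2^-5.05 = 0.030
Pik9: ΔΔCt = (21.80−18.20) − (26.48−17.57) = 3.60 − 8.91 = -5.31; fold change = 2^5.31 = 39.671
Hspa11: ΔΔCt = (31.16−18.20) − (29.96−17.57) = 12.96 − 12.39 = 0.57; fold change = 2^-0.57 = 0.674
Pik9 has the largest |ΔΔCt| = 5.31.

39.671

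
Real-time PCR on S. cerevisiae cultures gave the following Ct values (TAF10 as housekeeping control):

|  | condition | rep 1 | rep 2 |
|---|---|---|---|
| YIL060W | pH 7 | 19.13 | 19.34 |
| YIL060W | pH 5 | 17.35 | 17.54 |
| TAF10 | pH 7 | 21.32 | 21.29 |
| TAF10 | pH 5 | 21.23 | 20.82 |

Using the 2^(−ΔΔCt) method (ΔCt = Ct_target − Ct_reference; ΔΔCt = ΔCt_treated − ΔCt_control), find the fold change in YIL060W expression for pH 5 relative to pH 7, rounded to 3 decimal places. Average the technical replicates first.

2.848

Mean Ct: YIL060W pH 7 19.235; YIL060W pH 5 17.445; TAF10 pH 7 21.305; TAF10 pH 5 21.025
ΔCt(pH 7) = 19.235 − 21.305 = -2.070
ΔCt(pH 5) = 17.445 − 21.025 = -3.580
ΔΔCt = -3.580 − (-2.070) = -1.510
Fold change = 2^(−(-1.510)) = 2^1.510 = 2.8481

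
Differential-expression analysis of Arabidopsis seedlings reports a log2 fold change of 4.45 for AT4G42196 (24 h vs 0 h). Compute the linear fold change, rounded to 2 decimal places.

21.86

Fold change = 2^(4.45) = 21.857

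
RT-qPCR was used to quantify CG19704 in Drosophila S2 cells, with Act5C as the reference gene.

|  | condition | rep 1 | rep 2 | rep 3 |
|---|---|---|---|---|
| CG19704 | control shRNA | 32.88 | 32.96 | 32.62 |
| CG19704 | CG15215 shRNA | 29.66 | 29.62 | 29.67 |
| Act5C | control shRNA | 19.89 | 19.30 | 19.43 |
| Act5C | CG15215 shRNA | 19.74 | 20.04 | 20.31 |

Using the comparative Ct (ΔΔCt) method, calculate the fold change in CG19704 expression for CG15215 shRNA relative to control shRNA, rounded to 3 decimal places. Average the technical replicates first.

Mean Ct: CG19704 control shRNA 32.820; CG19704 CG15215 shRNA 29.650; Act5C control shRNA 19.540; Act5C CG15215 shRNA 20.030
ΔCt(control shRNA) = 32.820 − 19.540 = 13.280
ΔCt(CG15215 shRNA) = 29.650 − 20.030 = 9.620
ΔΔCt = 9.620 − 13.280 = -3.660
Fold change = 2^(−(-3.660)) = 2^3.660 = 12.6407

12.641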